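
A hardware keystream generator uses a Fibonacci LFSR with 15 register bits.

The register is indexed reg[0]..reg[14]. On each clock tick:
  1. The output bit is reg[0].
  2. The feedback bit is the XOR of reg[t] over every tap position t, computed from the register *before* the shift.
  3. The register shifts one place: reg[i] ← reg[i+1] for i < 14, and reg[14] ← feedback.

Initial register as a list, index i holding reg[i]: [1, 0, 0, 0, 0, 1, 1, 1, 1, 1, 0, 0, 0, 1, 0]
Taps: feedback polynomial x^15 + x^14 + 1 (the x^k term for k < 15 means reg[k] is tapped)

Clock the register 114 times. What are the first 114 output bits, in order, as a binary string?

k : reg_k → out_k, fb_k
0: 100001111100010 → 1, fb=1
1: 000011111000101 → 0, fb=1
2: 000111110001011 → 0, fb=1
3: 001111100010111 → 0, fb=1
4: 011111000101111 → 0, fb=1
5: 111110001011111 → 1, fb=0
6: 111100010111110 → 1, fb=1
7: 111000101111101 → 1, fb=0
8: 110001011111010 → 1, fb=1
9: 100010111110101 → 1, fb=0
10: 000101111101010 → 0, fb=0
11: 001011111010100 → 0, fb=0
12: 010111110101000 → 0, fb=0
13: 101111101010000 → 1, fb=1
14: 011111010100001 → 0, fb=1
15: 111110101000011 → 1, fb=0
16: 111101010000110 → 1, fb=1
17: 111010100001101 → 1, fb=0
18: 110101000011010 → 1, fb=1
19: 101010000110101 → 1, fb=0
20: 010100001101010 → 0, fb=0
21: 101000011010100 → 1, fb=1
22: 010000110101001 → 0, fb=1
23: 100001101010011 → 1, fb=0
24: 000011010100110 → 0, fb=0
25: 000110101001100 → 0, fb=0
26: 001101010011000 → 0, fb=0
27: 011010100110000 → 0, fb=0
28: 110101001100000 → 1, fb=1
29: 101010011000001 → 1, fb=0
30: 010100110000010 → 0, fb=0
31: 101001100000100 → 1, fb=1
32: 010011000001001 → 0, fb=1
33: 100110000010011 → 1, fb=0
34: 001100000100110 → 0, fb=0
35: 011000001001100 → 0, fb=0
36: 110000010011000 → 1, fb=1
37: 100000100110001 → 1, fb=0
38: 000001001100010 → 0, fb=0
39: 000010011000100 → 0, fb=0
40: 000100110001000 → 0, fb=0
41: 001001100010000 → 0, fb=0
42: 010011000100000 → 0, fb=0
43: 100110001000000 → 1, fb=1
44: 001100010000001 → 0, fb=1
45: 011000100000011 → 0, fb=1
46: 110001000000111 → 1, fb=0
47: 100010000001110 → 1, fb=1
48: 000100000011101 → 0, fb=1
49: 001000000111011 → 0, fb=1
50: 010000001110111 → 0, fb=1
51: 100000011101111 → 1, fb=0
52: 000000111011110 → 0, fb=0
53: 000001110111100 → 0, fb=0
54: 000011101111000 → 0, fb=0
55: 000111011110000 → 0, fb=0
56: 001110111100000 → 0, fb=0
57: 011101111000000 → 0, fb=0
58: 111011110000000 → 1, fb=1
59: 110111100000001 → 1, fb=0
60: 101111000000010 → 1, fb=1
61: 011110000000101 → 0, fb=1
62: 111100000001011 → 1, fb=0
63: 111000000010110 → 1, fb=1
64: 110000000101101 → 1, fb=0
65: 100000001011010 → 1, fb=1
66: 000000010110101 → 0, fb=1
67: 000000101101011 → 0, fb=1
68: 000001011010111 → 0, fb=1
69: 000010110101111 → 0, fb=1
70: 000101101011111 → 0, fb=1
71: 001011010111111 → 0, fb=1
72: 010110101111111 → 0, fb=1
73: 101101011111111 → 1, fb=0
74: 011010111111110 → 0, fb=0
75: 110101111111100 → 1, fb=1
76: 101011111111001 → 1, fb=0
77: 010111111110010 → 0, fb=0
78: 101111111100100 → 1, fb=1
79: 011111111001001 → 0, fb=1
80: 111111110010011 → 1, fb=0
81: 111111100100110 → 1, fb=1
82: 111111001001101 → 1, fb=0
83: 111110010011010 → 1, fb=1
84: 111100100110101 → 1, fb=0
85: 111001001101010 → 1, fb=1
86: 110010011010101 → 1, fb=0
87: 100100110101010 → 1, fb=1
88: 001001101010101 → 0, fb=1
89: 010011010101011 → 0, fb=1
90: 100110101010111 → 1, fb=0
91: 001101010101110 → 0, fb=0
92: 011010101011100 → 0, fb=0
93: 110101010111000 → 1, fb=1
94: 101010101110001 → 1, fb=0
95: 010101011100010 → 0, fb=0
96: 101010111000100 → 1, fb=1
97: 010101110001001 → 0, fb=1
98: 101011100010011 → 1, fb=0
99: 010111000100110 → 0, fb=0
100: 101110001001100 → 1, fb=1
101: 011100010011001 → 0, fb=1
102: 111000100110011 → 1, fb=0
103: 110001001100110 → 1, fb=1
104: 100010011001101 → 1, fb=0
105: 000100110011010 → 0, fb=0
106: 001001100110100 → 0, fb=0
107: 010011001101000 → 0, fb=0
108: 100110011010000 → 1, fb=1
109: 001100110100001 → 0, fb=1
110: 011001101000011 → 0, fb=1
111: 110011010000111 → 1, fb=0
112: 100110100001110 → 1, fb=1
113: 001101000011101 → 0, fb=1

100001111100010111110101000011010100110000010011000100000011101111000000010110101111111100100110101010111000100110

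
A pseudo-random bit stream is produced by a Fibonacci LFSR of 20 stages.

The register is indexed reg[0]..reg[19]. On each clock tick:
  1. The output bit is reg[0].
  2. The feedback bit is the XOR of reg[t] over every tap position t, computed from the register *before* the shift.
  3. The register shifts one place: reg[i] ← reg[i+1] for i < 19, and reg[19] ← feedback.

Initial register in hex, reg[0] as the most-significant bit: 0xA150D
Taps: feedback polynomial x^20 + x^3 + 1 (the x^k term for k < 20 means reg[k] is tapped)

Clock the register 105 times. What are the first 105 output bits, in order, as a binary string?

step | reg (before) | out | fb
   0 | 10100001010100001101 | 1 | 1
   1 | 01000010101000011011 | 0 | 0
   2 | 10000101010000110110 | 1 | 1
   3 | 00001010100001101101 | 0 | 0
   4 | 00010101000011011010 | 0 | 1
   5 | 00101010000110110101 | 0 | 0
   6 | 01010100001101101010 | 0 | 1
   7 | 10101000011011010101 | 1 | 1
   8 | 01010000110110101011 | 0 | 1
   9 | 10100001101101010111 | 1 | 1
  10 | 01000011011010101111 | 0 | 0
  11 | 10000110110101011110 | 1 | 1
  12 | 00001101101010111101 | 0 | 0
  13 | 00011011010101111010 | 0 | 1
  14 | 00110110101011110101 | 0 | 1
  15 | 01101101010111101011 | 0 | 0
  16 | 11011010101111010110 | 1 | 0
  17 | 10110101011110101100 | 1 | 0
  18 | 01101010111101011000 | 0 | 0
  19 | 11010101111010110000 | 1 | 0
  20 | 10101011110101100000 | 1 | 1
  21 | 01010111101011000001 | 0 | 1
  22 | 10101111010110000011 | 1 | 1
  23 | 01011110101100000111 | 0 | 1
  24 | 10111101011000001111 | 1 | 0
  25 | 01111010110000011110 | 0 | 1
  26 | 11110101100000111101 | 1 | 0
  27 | 11101011000001111010 | 1 | 1
  28 | 11010110000011110101 | 1 | 0
  29 | 10101100000111101010 | 1 | 1
  30 | 01011000001111010101 | 0 | 1
  31 | 10110000011110101011 | 1 | 0
  32 | 01100000111101010110 | 0 | 0
  33 | 11000001111010101100 | 1 | 1
  34 | 10000011110101011001 | 1 | 1
  35 | 00000111101010110011 | 0 | 0
  36 | 00001111010101100110 | 0 | 0
  37 | 00011110101011001100 | 0 | 1
  38 | 00111101010110011001 | 0 | 1
  39 | 01111010101100110011 | 0 | 1
  40 | 11110101011001100111 | 1 | 0
  41 | 11101010110011001110 | 1 | 1
  42 | 11010101100110011101 | 1 | 0
  43 | 10101011001100111010 | 1 | 1
  44 | 01010110011001110101 | 0 | 1
  45 | 10101100110011101011 | 1 | 1
  46 | 01011001100111010111 | 0 | 1
  47 | 10110011001110101111 | 1 | 0
  48 | 01100110011101011110 | 0 | 0
  49 | 11001100111010111100 | 1 | 1
  50 | 10011001110101111001 | 1 | 0
  51 | 00110011101011110010 | 0 | 1
  52 | 01100111010111100101 | 0 | 0
  53 | 11001110101111001010 | 1 | 1
  54 | 10011101011110010101 | 1 | 0
  55 | 00111010111100101010 | 0 | 1
  56 | 01110101111001010101 | 0 | 1
  57 | 11101011110010101011 | 1 | 1
  58 | 11010111100101010111 | 1 | 0
  59 | 10101111001010101110 | 1 | 1
  60 | 01011110010101011101 | 0 | 1
  61 | 10111100101010111011 | 1 | 0
  62 | 01111001010101110110 | 0 | 1
  63 | 11110010101011101101 | 1 | 0
  64 | 11100101010111011010 | 1 | 1
  65 | 11001010101110110101 | 1 | 1
  66 | 10010101011101101011 | 1 | 0
  67 | 00101010111011010110 | 0 | 0
  68 | 01010101110110101100 | 0 | 1
  69 | 10101011101101011001 | 1 | 1
  70 | 01010111011010110011 | 0 | 1
  71 | 10101110110101100111 | 1 | 1
  72 | 01011101101011001111 | 0 | 1
  73 | 10111011010110011111 | 1 | 0
  74 | 01110110101100111110 | 0 | 1
  75 | 11101101011001111101 | 1 | 1
  76 | 11011010110011111011 | 1 | 0
  77 | 10110101100111110110 | 1 | 0
  78 | 01101011001111101100 | 0 | 0
  79 | 11010110011111011000 | 1 | 0
  80 | 10101100111110110000 | 1 | 1
  81 | 01011001111101100001 | 0 | 1
  82 | 10110011111011000011 | 1 | 0
  83 | 01100111110110000110 | 0 | 0
  84 | 11001111101100001100 | 1 | 1
  85 | 10011111011000011001 | 1 | 0
  86 | 00111110110000110010 | 0 | 1
  87 | 01111101100001100101 | 0 | 1
  88 | 11111011000011001011 | 1 | 0
  89 | 11110110000110010110 | 1 | 0
  90 | 11101100001100101100 | 1 | 1
  91 | 11011000011001011001 | 1 | 0
  92 | 10110000110010110010 | 1 | 0
  93 | 01100001100101100100 | 0 | 0
  94 | 11000011001011001000 | 1 | 1
  95 | 10000110010110010001 | 1 | 1
  96 | 00001100101100100011 | 0 | 0
  97 | 00011001011001000110 | 0 | 1
  98 | 00110010110010001101 | 0 | 1
  99 | 01100101100100011011 | 0 | 0
 100 | 11001011001000110110 | 1 | 1
 101 | 10010110010001101101 | 1 | 0
 102 | 00101100100011011010 | 0 | 0
 103 | 01011001000110110100 | 0 | 1
 104 | 10110010001101101001 | 1 | 0

101000010101000011011010101111010110000011110101011001100111010111100101010111011010110011111011000011001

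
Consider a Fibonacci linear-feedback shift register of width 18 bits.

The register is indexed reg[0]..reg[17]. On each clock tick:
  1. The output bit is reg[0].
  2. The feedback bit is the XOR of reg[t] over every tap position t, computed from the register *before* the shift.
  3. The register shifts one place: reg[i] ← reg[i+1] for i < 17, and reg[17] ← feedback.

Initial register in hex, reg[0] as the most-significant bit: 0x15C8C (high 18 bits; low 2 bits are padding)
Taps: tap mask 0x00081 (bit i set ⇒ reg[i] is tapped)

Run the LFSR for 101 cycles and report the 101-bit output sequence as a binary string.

tick  register→output (feedback)
  0  000101011100100011→0 (1)
  1  001010111001000111→0 (1)
  2  010101110010001111→0 (1)
  3  101011100100011111→1 (1)
  4  010111001000111111→0 (0)
  5  101110010001111110→1 (0)
  6  011100100011111100→0 (0)
  7  111001000111111000→1 (1)
  8  110010001111110001→1 (1)
  9  100100011111100011→1 (0)
 10  001000111111000110→0 (1)
 11  010001111110001101→0 (1)
 12  100011111100011011→1 (0)
 13  000111111000110110→0 (1)
 14  001111110001101101→0 (1)
 15  011111100011011011→0 (0)
 16  111111000110110110→1 (1)
 17  111110001101101101→1 (1)
 18  111100011011011011→1 (0)
 19  111000110110110110→1 (0)
 20  110001101101101100→1 (1)
 21  100011011011011001→1 (0)
 22  000110110110110010→0 (1)
 23  001101101101100101→0 (0)
 24  011011011011001010→0 (1)
 25  110110110110010101→1 (0)
 26  101101101100101010→1 (1)
 27  011011011001010101→0 (1)
 28  110110110010101011→1 (0)
 29  101101100101010110→1 (1)
 30  011011001010101101→0 (0)
 31  110110010101011010→1 (0)
 32  101100101010110100→1 (1)
 33  011001010101101001→0 (1)
 34  110010101011010011→1 (1)
 35  100101010110100111→1 (0)
 36  001010101101001110→0 (0)
 37  010101011010011100→0 (1)
 38  101010110100111001→1 (0)
 39  010101101001110010→0 (0)
 40  101011010011100100→1 (0)
 41  010110100111001000→0 (0)
 42  101101001110010000→1 (1)
 43  011010011100100001→0 (1)
 44  110100111001000011→1 (0)
 45  101001110010000110→1 (0)
 46  010011100100001100→0 (0)
 47  100111001000011000→1 (1)
 48  001110010000110001→0 (1)
 49  011100100001100011→0 (0)
 50  111001000011000110→1 (1)
 51  110010000110001101→1 (1)
 52  100100001100011011→1 (1)
 53  001000011000110111→0 (1)
 54  010000110001101111→0 (1)
 55  100001100011011111→1 (1)
 56  000011000110111111→0 (0)
 57  000110001101111110→0 (0)
 58  001100011011111100→0 (1)
 59  011000110111111001→0 (1)
 60  110001101111110011→1 (1)
 61  100011011111100111→1 (0)
 62  000110111111001110→0 (1)
 63  001101111110011101→0 (1)
 64  011011111100111011→0 (1)
 65  110111111001110111→1 (0)
 66  101111110011101110→1 (0)
 67  011111100111011100→0 (0)
 68  111111001110111000→1 (1)
 69  111110011101110001→1 (0)
 70  111100111011100010→1 (0)
 71  111001110111000100→1 (0)
 72  110011101110001000→1 (1)
 73  100111011100010001→1 (0)
 74  001110111000100010→0 (1)
 75  011101110001000101→0 (1)
 76  111011100010001011→1 (1)
 77  110111000100010111→1 (1)
 78  101110001000101111→1 (1)
 79  011100010001011111→0 (1)
 80  111000100010111111→1 (1)
 81  110001000101111111→1 (1)
 82  100010001011111111→1 (1)
 83  000100010111111111→0 (1)
 84  001000101111111111→0 (0)
 85  010001011111111110→0 (1)
 86  100010111111111101→1 (0)
 87  000101111111111010→0 (1)
 88  001011111111110101→0 (1)
 89  010111111111101011→0 (1)
 90  101111111111010111→1 (0)
 91  011111111110101110→0 (1)
 92  111111111101011101→1 (0)
 93  111111111010111010→1 (0)
 94  111111110101110100→1 (0)
 95  111111101011101000→1 (1)
 96  111111010111010001→1 (0)
 97  111110101110100010→1 (1)
 98  111101011101000101→1 (0)
 99  111010111010001010→1 (0)
100  110101110100010100→1 (0)

00010101110010001111110001101101101100101010110100111001000011000110111111001110111000100010111111111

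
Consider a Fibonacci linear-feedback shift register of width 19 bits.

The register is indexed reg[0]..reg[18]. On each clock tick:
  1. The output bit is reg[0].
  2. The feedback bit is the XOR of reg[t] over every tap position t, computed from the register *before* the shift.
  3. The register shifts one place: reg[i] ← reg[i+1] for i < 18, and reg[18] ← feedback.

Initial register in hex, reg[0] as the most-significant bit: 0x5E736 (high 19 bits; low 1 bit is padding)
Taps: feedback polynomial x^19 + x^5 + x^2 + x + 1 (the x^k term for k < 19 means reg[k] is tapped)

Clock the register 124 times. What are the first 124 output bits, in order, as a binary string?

0101111001110011011010101010011010101000001101001000101111000011110110010110011000000100010111100101001011001010001111001010

tick  register→output (feedback)
  0  0101111001110011011→0 (0)
  1  1011110011100110110→1 (1)
  2  0111100111001101101→0 (0)
  3  1111001110011011010→1 (1)
  4  1110011100110110101→1 (0)
  5  1100111001101101010→1 (1)
  6  1001110011011010101→1 (0)
  7  0011100110110101010→0 (1)
  8  0111001101101010101→0 (0)
  9  1110011011010101010→1 (0)
 10  1100110110101010100→1 (1)
 11  1001101101010101001→1 (1)
 12  0011011010101010011→0 (0)
 13  0110110101010100110→0 (1)
 14  1101101010101001101→1 (0)
 15  1011010101010011010→1 (1)
 16  0110101010100110101→0 (0)
 17  1101010101001101010→1 (1)
 18  1010101010011010101→1 (0)
 19  0101010100110101010→0 (0)
 20  1010101001101010100→1 (0)
 21  0101010011010101000→0 (0)
 22  1010100110101010000→1 (0)
 23  0101001101010100000→0 (1)
 24  1010011010101000001→1 (1)
 25  0100110101010000011→0 (0)
 26  1001101010100000110→1 (1)
 27  0011010101000001101→0 (0)
 28  0110101010000011010→0 (0)
 29  1101010100000110100→1 (1)
 30  1010101000001101001→1 (0)
 31  0101010000011010010→0 (0)
 32  1010100000110100100→1 (0)
 33  0101000001101001000→0 (1)
 34  1010000011010010001→1 (0)
 35  0100000110100100010→0 (1)
 36  1000001101001000101→1 (1)
 37  0000011010010001011→0 (1)
 38  0000110100100010111→0 (1)
 39  0001101001000101111→0 (0)
 40  0011010010001011110→0 (0)
 41  0110100100010111100→0 (0)
 42  1101001000101111000→1 (0)
 43  1010010001011110000→1 (1)
 44  0100100010111100001→0 (1)
 45  1001000101111000011→1 (1)
 46  0010001011110000111→0 (1)
 47  0100010111100001111→0 (0)
 48  1000101111000011110→1 (1)
 49  0001011110000111101→0 (1)
 50  0010111100001111011→0 (0)
 51  0101111000011110110→0 (0)
 52  1011110000111101100→1 (1)
 53  0111100001111011001→0 (0)
 54  1111000011110110010→1 (1)
 55  1110000111101100101→1 (1)
 56  1100001111011001011→1 (0)
 57  1000011110110010110→1 (0)
 58  0000111101100101100→0 (1)
 59  0001111011001011001→0 (1)
 60  0011110110010110011→0 (0)
 61  0111101100101100110→0 (0)
 62  1111011001011001100→1 (0)
 63  1110110010110011000→1 (0)
 64  1101100101100110000→1 (0)
 65  1011001011001100000→1 (0)
 66  0110010110011000000→0 (1)
 67  1100101100110000001→1 (0)
 68  1001011001100000010→1 (0)
 69  0010110011000000100→0 (0)
 70  0101100110000001000→0 (1)
 71  1011001100000010001→1 (0)
 72  0110011000000100010→0 (1)
 73  1100110000001000101→1 (1)
 74  1001100000010001011→1 (1)
 75  0011000000100010111→0 (1)
 76  0110000001000101111→0 (0)
 77  1100000010001011110→1 (0)
 78  1000000100010111100→1 (1)
 79  0000001000101111001→0 (0)
 80  0000010001011110010→0 (1)
 81  0000100010111100101→0 (0)
 82  0001000101111001010→0 (0)
 83  0010001011110010100→0 (1)
 84  0100010111100101001→0 (0)
 85  1000101111001010010→1 (1)
 86  0001011110010100101→0 (1)
 87  0010111100101001011→0 (0)
 88  0101111001010010110→0 (0)
 89  1011110010100101100→1 (1)
 90  0111100101001011001→0 (0)
 91  1111001010010110010→1 (1)
 92  1110010100101100101→1 (0)
 93  1100101001011001010→1 (0)
 94  1001010010110010100→1 (0)
 95  0010100101100101000→0 (1)
 96  0101001011001010001→0 (1)
 97  1010010110010100011→1 (1)
 98  0100101100101000111→0 (1)
 99  1001011001010001111→1 (0)
100  0010110010100011110→0 (0)
101  0101100101000111100→0 (1)
102  1011001010001111001→1 (0)
103  0110010100011110010→0 (1)
104  1100101000111100101→1 (0)
105  1001010001111001010→1 (0)
106  0010100011110010100→0 (1)
107  0101000111100101001→0 (1)
108  1010001111001010011→1 (0)
109  0100011110010100110→0 (0)
110  1000111100101001100→1 (0)
111  0001111001010011000→0 (1)
112  0011110010100110001→0 (0)
113  0111100101001100010→0 (0)
114  1111001010011000100→1 (1)
115  1110010100110001001→1 (0)
116  1100101001100010010→1 (0)
117  1001010011000100100→1 (0)
118  0010100110001001000→0 (1)
119  0101001100010010001→0 (1)
120  1010011000100100011→1 (1)
121  0100110001001000111→0 (0)
122  1001100010010001110→1 (1)
123  0011000100100011101→0 (1)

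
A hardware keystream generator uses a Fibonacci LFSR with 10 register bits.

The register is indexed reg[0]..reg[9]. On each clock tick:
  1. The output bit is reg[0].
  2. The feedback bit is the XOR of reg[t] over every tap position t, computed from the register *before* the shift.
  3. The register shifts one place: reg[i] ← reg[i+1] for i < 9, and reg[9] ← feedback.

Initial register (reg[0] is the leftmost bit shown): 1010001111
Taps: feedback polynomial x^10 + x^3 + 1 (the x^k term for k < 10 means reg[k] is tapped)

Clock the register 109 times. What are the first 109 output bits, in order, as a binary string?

1010001111101111001001011000001001100100010100011011011100000011110001110111111100100001100010110111010000110

k : reg_k → out_k, fb_k
0: 1010001111 → 1, fb=1
1: 0100011111 → 0, fb=0
2: 1000111110 → 1, fb=1
3: 0001111101 → 0, fb=1
4: 0011111011 → 0, fb=1
5: 0111110111 → 0, fb=1
6: 1111101111 → 1, fb=0
7: 1111011110 → 1, fb=0
8: 1110111100 → 1, fb=1
9: 1101111001 → 1, fb=0
10: 1011110010 → 1, fb=0
11: 0111100100 → 0, fb=1
12: 1111001001 → 1, fb=0
13: 1110010010 → 1, fb=1
14: 1100100101 → 1, fb=1
15: 1001001011 → 1, fb=0
16: 0010010110 → 0, fb=0
17: 0100101100 → 0, fb=0
18: 1001011000 → 1, fb=0
19: 0010110000 → 0, fb=0
20: 0101100000 → 0, fb=1
21: 1011000001 → 1, fb=0
22: 0110000010 → 0, fb=0
23: 1100000100 → 1, fb=1
24: 1000001001 → 1, fb=1
25: 0000010011 → 0, fb=0
26: 0000100110 → 0, fb=0
27: 0001001100 → 0, fb=1
28: 0010011001 → 0, fb=0
29: 0100110010 → 0, fb=0
30: 1001100100 → 1, fb=0
31: 0011001000 → 0, fb=1
32: 0110010001 → 0, fb=0
33: 1100100010 → 1, fb=1
34: 1001000101 → 1, fb=0
35: 0010001010 → 0, fb=0
36: 0100010100 → 0, fb=0
37: 1000101000 → 1, fb=1
38: 0001010001 → 0, fb=1
39: 0010100011 → 0, fb=0
40: 0101000110 → 0, fb=1
41: 1010001101 → 1, fb=1
42: 0100011011 → 0, fb=0
43: 1000110110 → 1, fb=1
44: 0001101101 → 0, fb=1
45: 0011011011 → 0, fb=1
46: 0110110111 → 0, fb=0
47: 1101101110 → 1, fb=0
48: 1011011100 → 1, fb=0
49: 0110111000 → 0, fb=0
50: 1101110000 → 1, fb=0
51: 1011100000 → 1, fb=0
52: 0111000000 → 0, fb=1
53: 1110000001 → 1, fb=1
54: 1100000011 → 1, fb=1
55: 1000000111 → 1, fb=1
56: 0000001111 → 0, fb=0
57: 0000011110 → 0, fb=0
58: 0000111100 → 0, fb=0
59: 0001111000 → 0, fb=1
60: 0011110001 → 0, fb=1
61: 0111100011 → 0, fb=1
62: 1111000111 → 1, fb=0
63: 1110001110 → 1, fb=1
64: 1100011101 → 1, fb=1
65: 1000111011 → 1, fb=1
66: 0001110111 → 0, fb=1
67: 0011101111 → 0, fb=1
68: 0111011111 → 0, fb=1
69: 1110111111 → 1, fb=1
70: 1101111111 → 1, fb=0
71: 1011111110 → 1, fb=0
72: 0111111100 → 0, fb=1
73: 1111111001 → 1, fb=0
74: 1111110010 → 1, fb=0
75: 1111100100 → 1, fb=0
76: 1111001000 → 1, fb=0
77: 1110010000 → 1, fb=1
78: 1100100001 → 1, fb=1
79: 1001000011 → 1, fb=0
80: 0010000110 → 0, fb=0
81: 0100001100 → 0, fb=0
82: 1000011000 → 1, fb=1
83: 0000110001 → 0, fb=0
84: 0001100010 → 0, fb=1
85: 0011000101 → 0, fb=1
86: 0110001011 → 0, fb=0
87: 1100010110 → 1, fb=1
88: 1000101101 → 1, fb=1
89: 0001011011 → 0, fb=1
90: 0010110111 → 0, fb=0
91: 0101101110 → 0, fb=1
92: 1011011101 → 1, fb=0
93: 0110111010 → 0, fb=0
94: 1101110100 → 1, fb=0
95: 1011101000 → 1, fb=0
96: 0111010000 → 0, fb=1
97: 1110100001 → 1, fb=1
98: 1101000011 → 1, fb=0
99: 1010000110 → 1, fb=1
100: 0100001101 → 0, fb=0
101: 1000011010 → 1, fb=1
102: 0000110101 → 0, fb=0
103: 0001101010 → 0, fb=1
104: 0011010101 → 0, fb=1
105: 0110101011 → 0, fb=0
106: 1101010110 → 1, fb=0
107: 1010101100 → 1, fb=1
108: 0101011001 → 0, fb=1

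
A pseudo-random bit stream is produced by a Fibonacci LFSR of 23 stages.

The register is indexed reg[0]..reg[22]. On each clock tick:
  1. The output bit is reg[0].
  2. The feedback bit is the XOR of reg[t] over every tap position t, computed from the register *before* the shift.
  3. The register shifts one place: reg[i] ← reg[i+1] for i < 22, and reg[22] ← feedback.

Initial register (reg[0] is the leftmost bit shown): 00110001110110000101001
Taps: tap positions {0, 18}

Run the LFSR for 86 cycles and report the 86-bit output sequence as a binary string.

00110001110110000101001011110100000100000010010011001110010100101101111101100111100110

tick  register→output (feedback)
  0  00110001110110000101001→0 (0)
  1  01100011101100001010010→0 (1)
  2  11000111011000010100101→1 (1)
  3  10001110110000101001011→1 (1)
  4  00011101100001010010111→0 (1)
  5  00111011000010100101111→0 (0)
  6  01110110000101001011110→0 (1)
  7  11101100001010010111101→1 (0)
  8  11011000010100101111010→1 (0)
  9  10110000101001011110100→1 (0)
 10  01100001010010111101000→0 (0)
 11  11000010100101111010000→1 (0)
 12  10000101001011110100000→1 (1)
 13  00001010010111101000001→0 (0)
 14  00010100101111010000010→0 (0)
 15  00101001011110100000100→0 (0)
 16  01010010111101000001000→0 (0)
 17  10100101111010000010000→1 (0)
 18  01001011110100000100000→0 (0)
 19  10010111101000001000000→1 (1)
 20  00101111010000010000001→0 (0)
 21  01011110100000100000010→0 (0)
 22  10111101000001000000100→1 (1)
 23  01111010000010000001001→0 (0)
 24  11110100000100000010010→1 (0)
 25  11101000001000000100100→1 (1)
 26  11010000010000001001001→1 (1)
 27  10100000100000010010011→1 (0)
 28  01000001000000100100110→0 (0)
 29  10000010000001001001100→1 (1)
 30  00000100000010010011001→0 (1)
 31  00001000000100100110011→0 (1)
 32  00010000001001001100111→0 (0)
 33  00100000010010011001110→0 (0)
 34  01000000100100110011100→0 (1)
 35  10000001001001100111001→1 (0)
 36  00000010010011001110010→0 (1)
 37  00000100100110011100101→0 (0)
 38  00001001001100111001010→0 (0)
 39  00010010011001110010100→0 (1)
 40  00100100110011100101001→0 (0)
 41  01001001100111001010010→0 (1)
 42  10010011001110010100101→1 (1)
 43  00100110011100101001011→0 (0)
 44  01001100111001010010110→0 (1)
 45  10011001110010100101101→1 (1)
 46  00110011100101001011011→0 (1)
 47  01100111001010010110111→0 (1)
 48  11001110010100101101111→1 (1)
 49  10011100101001011011111→1 (0)
 50  00111001010010110111110→0 (1)
 51  01110010100101101111101→0 (1)
 52  11100101001011011111011→1 (0)
 53  11001010010110111110110→1 (0)
 54  10010100101101111101100→1 (1)
 55  00101001011011111011001→0 (1)
 56  01010010110111110110011→0 (1)
 57  10100101101111101100111→1 (1)
 58  01001011011111011001111→0 (0)
 59  10010110111110110011110→1 (0)
 60  00101101111101100111100→0 (1)
 61  01011011111011001111001→0 (1)
 62  10110111110110011110011→1 (0)
 63  01101111101100111100110→0 (0)
 64  11011111011001111001100→1 (1)
 65  10111110110011110011001→1 (0)
 66  01111101100111100110010→0 (1)
 67  11111011001111001100101→1 (1)
 68  11110110011110011001011→1 (1)
 69  11101100111100110010111→1 (0)
 70  11011001111001100101110→1 (1)
 71  10110011110011001011101→1 (0)
 72  01100111100110010111010→0 (1)
 73  11001111001100101110101→1 (0)
 74  10011110011001011101010→1 (1)
 75  00111100110010111010101→0 (1)
 76  01111001100101110101011→0 (0)
 77  11110011001011101010110→1 (0)
 78  11100110010111010101100→1 (1)
 79  11001100101110101011001→1 (0)
 80  10011001011101010110010→1 (0)
 81  00110010111010101100100→0 (0)
 82  01100101110101011001000→0 (0)
 83  11001011101010110010000→1 (0)
 84  10010111010101100100000→1 (1)
 85  00101110101011001000001→0 (0)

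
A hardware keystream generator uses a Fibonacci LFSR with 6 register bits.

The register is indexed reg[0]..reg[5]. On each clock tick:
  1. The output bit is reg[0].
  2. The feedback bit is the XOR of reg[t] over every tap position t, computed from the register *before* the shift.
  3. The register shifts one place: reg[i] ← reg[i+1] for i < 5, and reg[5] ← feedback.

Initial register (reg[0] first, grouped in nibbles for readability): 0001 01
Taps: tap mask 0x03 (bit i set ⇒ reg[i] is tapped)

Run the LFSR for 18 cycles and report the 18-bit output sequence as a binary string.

tick  register→output (feedback)
  0  000101→0 (0)
  1  001010→0 (0)
  2  010100→0 (1)
  3  101001→1 (1)
  4  010011→0 (1)
  5  100111→1 (1)
  6  001111→0 (0)
  7  011110→0 (1)
  8  111101→1 (0)
  9  111010→1 (0)
 10  110100→1 (0)
 11  101000→1 (1)
 12  010001→0 (1)
 13  100011→1 (1)
 14  000111→0 (0)
 15  001110→0 (0)
 16  011100→0 (1)
 17  111001→1 (0)

000101001111010001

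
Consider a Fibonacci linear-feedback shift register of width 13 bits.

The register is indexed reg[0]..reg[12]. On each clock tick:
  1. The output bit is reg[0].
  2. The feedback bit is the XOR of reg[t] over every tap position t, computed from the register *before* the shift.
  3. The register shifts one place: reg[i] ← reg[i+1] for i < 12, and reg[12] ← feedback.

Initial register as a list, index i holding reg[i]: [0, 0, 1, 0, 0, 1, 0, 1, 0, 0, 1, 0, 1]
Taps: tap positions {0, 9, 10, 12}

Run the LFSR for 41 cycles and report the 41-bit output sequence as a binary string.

00100101001010110101101011001010001000000

step | reg (before) | out | fb
   0 | 0010010100101 | 0 | 0
   1 | 0100101001010 | 0 | 1
   2 | 1001010010101 | 1 | 1
   3 | 0010100101011 | 0 | 0
   4 | 0101001010110 | 0 | 1
   5 | 1010010101101 | 1 | 0
   6 | 0100101011010 | 0 | 1
   7 | 1001010110101 | 1 | 1
   8 | 0010101101011 | 0 | 0
   9 | 0101011010110 | 0 | 1
  10 | 1010110101101 | 1 | 0
  11 | 0101101011010 | 0 | 1
  12 | 1011010110101 | 1 | 1
  13 | 0110101101011 | 0 | 0
  14 | 1101011010110 | 1 | 0
  15 | 1010110101100 | 1 | 1
  16 | 0101101011001 | 0 | 0
  17 | 1011010110010 | 1 | 1
  18 | 0110101100101 | 0 | 0
  19 | 1101011001010 | 1 | 0
  20 | 1010110010100 | 1 | 0
  21 | 0101100101000 | 0 | 1
  22 | 1011001010001 | 1 | 0
  23 | 0110010100010 | 0 | 0
  24 | 1100101000100 | 1 | 0
  25 | 1001010001000 | 1 | 0
  26 | 0010100010000 | 0 | 0
  27 | 0101000100000 | 0 | 0
  28 | 1010001000000 | 1 | 1
  29 | 0100010000001 | 0 | 1
  30 | 1000100000011 | 1 | 0
  31 | 0001000000110 | 0 | 1
  32 | 0010000001101 | 0 | 1
  33 | 0100000011011 | 0 | 0
  34 | 1000000110110 | 1 | 0
  35 | 0000001101100 | 0 | 0
  36 | 0000011011000 | 0 | 1
  37 | 0000110110001 | 0 | 1
  38 | 0001101100011 | 0 | 1
  39 | 0011011000111 | 0 | 0
  40 | 0110110001110 | 0 | 0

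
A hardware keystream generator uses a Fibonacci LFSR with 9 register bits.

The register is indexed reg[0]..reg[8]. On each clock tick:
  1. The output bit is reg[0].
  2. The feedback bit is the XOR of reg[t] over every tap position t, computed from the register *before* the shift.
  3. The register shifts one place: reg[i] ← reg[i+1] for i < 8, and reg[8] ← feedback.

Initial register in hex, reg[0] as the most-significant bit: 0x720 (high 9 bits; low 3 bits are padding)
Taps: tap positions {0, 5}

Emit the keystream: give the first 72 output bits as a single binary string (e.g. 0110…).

011100100001100010000100000000100010001100100011101010110110001110001001

tick  register→output (feedback)
  0  011100100→0 (0)
  1  111001000→1 (0)
  2  110010000→1 (1)
  3  100100001→1 (1)
  4  001000011→0 (0)
  5  010000110→0 (0)
  6  100001100→1 (0)
  7  000011000→0 (1)
  8  000110001→0 (0)
  9  001100010→0 (0)
 10  011000100→0 (0)
 11  110001000→1 (0)
 12  100010000→1 (1)
 13  000100001→0 (0)
 14  001000010→0 (0)
 15  010000100→0 (0)
 16  100001000→1 (0)
 17  000010000→0 (0)
 18  000100000→0 (0)
 19  001000000→0 (0)
 20  010000000→0 (0)
 21  100000000→1 (1)
 22  000000001→0 (0)
 23  000000010→0 (0)
 24  000000100→0 (0)
 25  000001000→0 (1)
 26  000010001→0 (0)
 27  000100010→0 (0)
 28  001000100→0 (0)
 29  010001000→0 (1)
 30  100010001→1 (1)
 31  000100011→0 (0)
 32  001000110→0 (0)
 33  010001100→0 (1)
 34  100011001→1 (0)
 35  000110010→0 (0)
 36  001100100→0 (0)
 37  011001000→0 (1)
 38  110010001→1 (1)
 39  100100011→1 (1)
 40  001000111→0 (0)
 41  010001110→0 (1)
 42  100011101→1 (0)
 43  000111010→0 (1)
 44  001110101→0 (0)
 45  011101010→0 (1)
 46  111010101→1 (1)
 47  110101011→1 (0)
 48  101010110→1 (1)
 49  010101101→0 (1)
 50  101011011→1 (0)
 51  010110110→0 (0)
 52  101101100→1 (0)
 53  011011000→0 (1)
 54  110110001→1 (1)
 55  101100011→1 (1)
 56  011000111→0 (0)
 57  110001110→1 (0)
 58  100011100→1 (0)
 59  000111000→0 (1)
 60  001110001→0 (0)
 61  011100010→0 (0)
 62  111000100→1 (1)
 63  110001001→1 (0)
 64  100010010→1 (1)
 65  000100101→0 (0)
 66  001001010→0 (1)
 67  010010101→0 (0)
 68  100101010→1 (0)
 69  001010100→0 (0)
 70  010101000→0 (1)
 71  101010001→1 (1)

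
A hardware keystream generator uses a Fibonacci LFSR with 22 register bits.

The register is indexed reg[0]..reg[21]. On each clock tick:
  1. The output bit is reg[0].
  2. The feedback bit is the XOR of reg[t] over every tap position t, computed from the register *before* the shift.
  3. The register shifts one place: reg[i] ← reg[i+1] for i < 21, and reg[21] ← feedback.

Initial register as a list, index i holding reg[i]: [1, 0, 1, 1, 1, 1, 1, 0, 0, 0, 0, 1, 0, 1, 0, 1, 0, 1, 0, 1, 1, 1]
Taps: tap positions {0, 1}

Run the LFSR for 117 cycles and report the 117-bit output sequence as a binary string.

k : reg_k → out_k, fb_k
0: 1011111000010101010111 → 1, fb=1
1: 0111110000101010101111 → 0, fb=1
2: 1111100001010101011111 → 1, fb=0
3: 1111000010101010111110 → 1, fb=0
4: 1110000101010101111100 → 1, fb=0
5: 1100001010101011111000 → 1, fb=0
6: 1000010101010111110000 → 1, fb=1
7: 0000101010101111100001 → 0, fb=0
8: 0001010101011111000010 → 0, fb=0
9: 0010101010111110000100 → 0, fb=0
10: 0101010101111100001000 → 0, fb=1
11: 1010101011111000010001 → 1, fb=1
12: 0101010111110000100011 → 0, fb=1
13: 1010101111100001000111 → 1, fb=1
14: 0101011111000010001111 → 0, fb=1
15: 1010111110000100011111 → 1, fb=1
16: 0101111100001000111111 → 0, fb=1
17: 1011111000010001111111 → 1, fb=1
18: 0111110000100011111111 → 0, fb=1
19: 1111100001000111111111 → 1, fb=0
20: 1111000010001111111110 → 1, fb=0
21: 1110000100011111111100 → 1, fb=0
22: 1100001000111111111000 → 1, fb=0
23: 1000010001111111110000 → 1, fb=1
24: 0000100011111111100001 → 0, fb=0
25: 0001000111111111000010 → 0, fb=0
26: 0010001111111110000100 → 0, fb=0
27: 0100011111111100001000 → 0, fb=1
28: 1000111111111000010001 → 1, fb=1
29: 0001111111110000100011 → 0, fb=0
30: 0011111111100001000110 → 0, fb=0
31: 0111111111000010001100 → 0, fb=1
32: 1111111110000100011001 → 1, fb=0
33: 1111111100001000110010 → 1, fb=0
34: 1111111000010001100100 → 1, fb=0
35: 1111110000100011001000 → 1, fb=0
36: 1111100001000110010000 → 1, fb=0
37: 1111000010001100100000 → 1, fb=0
38: 1110000100011001000000 → 1, fb=0
39: 1100001000110010000000 → 1, fb=0
40: 1000010001100100000000 → 1, fb=1
41: 0000100011001000000001 → 0, fb=0
42: 0001000110010000000010 → 0, fb=0
43: 0010001100100000000100 → 0, fb=0
44: 0100011001000000001000 → 0, fb=1
45: 1000110010000000010001 → 1, fb=1
46: 0001100100000000100011 → 0, fb=0
47: 0011001000000001000110 → 0, fb=0
48: 0110010000000010001100 → 0, fb=1
49: 1100100000000100011001 → 1, fb=0
50: 1001000000001000110010 → 1, fb=1
51: 0010000000010001100101 → 0, fb=0
52: 0100000000100011001010 → 0, fb=1
53: 1000000001000110010101 → 1, fb=1
54: 0000000010001100101011 → 0, fb=0
55: 0000000100011001010110 → 0, fb=0
56: 0000001000110010101100 → 0, fb=0
57: 0000010001100101011000 → 0, fb=0
58: 0000100011001010110000 → 0, fb=0
59: 0001000110010101100000 → 0, fb=0
60: 0010001100101011000000 → 0, fb=0
61: 0100011001010110000000 → 0, fb=1
62: 1000110010101100000001 → 1, fb=1
63: 0001100101011000000011 → 0, fb=0
64: 0011001010110000000110 → 0, fb=0
65: 0110010101100000001100 → 0, fb=1
66: 1100101011000000011001 → 1, fb=0
67: 1001010110000000110010 → 1, fb=1
68: 0010101100000001100101 → 0, fb=0
69: 0101011000000011001010 → 0, fb=1
70: 1010110000000110010101 → 1, fb=1
71: 0101100000001100101011 → 0, fb=1
72: 1011000000011001010111 → 1, fb=1
73: 0110000000110010101111 → 0, fb=1
74: 1100000001100101011111 → 1, fb=0
75: 1000000011001010111110 → 1, fb=1
76: 0000000110010101111101 → 0, fb=0
77: 0000001100101011111010 → 0, fb=0
78: 0000011001010111110100 → 0, fb=0
79: 0000110010101111101000 → 0, fb=0
80: 0001100101011111010000 → 0, fb=0
81: 0011001010111110100000 → 0, fb=0
82: 0110010101111101000000 → 0, fb=1
83: 1100101011111010000001 → 1, fb=0
84: 1001010111110100000010 → 1, fb=1
85: 0010101111101000000101 → 0, fb=0
86: 0101011111010000001010 → 0, fb=1
87: 1010111110100000010101 → 1, fb=1
88: 0101111101000000101011 → 0, fb=1
89: 1011111010000001010111 → 1, fb=1
90: 0111110100000010101111 → 0, fb=1
91: 1111101000000101011111 → 1, fb=0
92: 1111010000001010111110 → 1, fb=0
93: 1110100000010101111100 → 1, fb=0
94: 1101000000101011111000 → 1, fb=0
95: 1010000001010111110000 → 1, fb=1
96: 0100000010101111100001 → 0, fb=1
97: 1000000101011111000011 → 1, fb=1
98: 0000001010111110000111 → 0, fb=0
99: 0000010101111100001110 → 0, fb=0
100: 0000101011111000011100 → 0, fb=0
101: 0001010111110000111000 → 0, fb=0
102: 0010101111100001110000 → 0, fb=0
103: 0101011111000011100000 → 0, fb=1
104: 1010111110000111000001 → 1, fb=1
105: 0101111100001110000011 → 0, fb=1
106: 1011111000011100000111 → 1, fb=1
107: 0111110000111000001111 → 0, fb=1
108: 1111100001110000011111 → 1, fb=0
109: 1111000011100000111110 → 1, fb=0
110: 1110000111000001111100 → 1, fb=0
111: 1100001110000011111000 → 1, fb=0
112: 1000011100000111110000 → 1, fb=1
113: 0000111000001111100001 → 0, fb=0
114: 0001110000011111000010 → 0, fb=0
115: 0011100000111110000100 → 0, fb=0
116: 0111000001111100001000 → 0, fb=1

101111100001010101011111000010001111111110000100011001000000001000110010101100000001100101011111010000001010111110000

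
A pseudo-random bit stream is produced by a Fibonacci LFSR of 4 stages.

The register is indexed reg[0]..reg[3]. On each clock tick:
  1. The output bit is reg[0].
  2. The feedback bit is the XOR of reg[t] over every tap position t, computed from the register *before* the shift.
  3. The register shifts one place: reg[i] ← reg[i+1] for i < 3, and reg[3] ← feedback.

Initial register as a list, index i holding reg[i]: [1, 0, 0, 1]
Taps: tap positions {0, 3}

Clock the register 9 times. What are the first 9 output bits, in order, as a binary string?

step | reg (before) | out | fb
   0 | 1001 | 1 | 0
   1 | 0010 | 0 | 0
   2 | 0100 | 0 | 0
   3 | 1000 | 1 | 1
   4 | 0001 | 0 | 1
   5 | 0011 | 0 | 1
   6 | 0111 | 0 | 1
   7 | 1111 | 1 | 0
   8 | 1110 | 1 | 1

100100011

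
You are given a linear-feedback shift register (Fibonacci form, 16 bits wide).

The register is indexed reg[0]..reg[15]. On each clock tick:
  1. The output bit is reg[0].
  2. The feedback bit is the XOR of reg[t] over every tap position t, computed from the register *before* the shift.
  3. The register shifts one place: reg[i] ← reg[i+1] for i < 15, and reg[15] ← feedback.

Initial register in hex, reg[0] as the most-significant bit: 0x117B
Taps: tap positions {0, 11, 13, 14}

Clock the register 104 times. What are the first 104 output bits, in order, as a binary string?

00010001011110110111101100000011111000000000001101000010111101111111110111010110000011111011000111001010

k : reg_k → out_k, fb_k
0: 0001000101111011 → 0, fb=0
1: 0010001011110110 → 0, fb=1
2: 0100010111101101 → 0, fb=1
3: 1000101111011011 → 1, fb=1
4: 0001011110110111 → 0, fb=1
5: 0010111101101111 → 0, fb=0
6: 0101111011011110 → 0, fb=1
7: 1011110110111101 → 1, fb=1
8: 0111101101111011 → 0, fb=0
9: 1111011011110110 → 1, fb=0
10: 1110110111101100 → 1, fb=0
11: 1101101111011000 → 1, fb=0
12: 1011011110110000 → 1, fb=0
13: 0110111101100000 → 0, fb=0
14: 1101111011000000 → 1, fb=1
15: 1011110110000001 → 1, fb=1
16: 0111101100000011 → 0, fb=1
17: 1111011000000111 → 1, fb=1
18: 1110110000001111 → 1, fb=1
19: 1101100000011111 → 1, fb=0
20: 1011000000111110 → 1, fb=0
21: 0110000001111100 → 0, fb=0
22: 1100000011111000 → 1, fb=0
23: 1000000111110000 → 1, fb=0
24: 0000001111100000 → 0, fb=0
25: 0000011111000000 → 0, fb=0
26: 0000111110000000 → 0, fb=0
27: 0001111100000000 → 0, fb=0
28: 0011111000000000 → 0, fb=0
29: 0111110000000000 → 0, fb=0
30: 1111100000000000 → 1, fb=1
31: 1111000000000001 → 1, fb=1
32: 1110000000000011 → 1, fb=0
33: 1100000000000110 → 1, fb=1
34: 1000000000001101 → 1, fb=0
35: 0000000000011010 → 0, fb=0
36: 0000000000110100 → 0, fb=0
37: 0000000001101000 → 0, fb=0
38: 0000000011010000 → 0, fb=1
39: 0000000110100001 → 0, fb=0
40: 0000001101000010 → 0, fb=1
41: 0000011010000101 → 0, fb=1
42: 0000110100001011 → 0, fb=1
43: 0001101000010111 → 0, fb=1
44: 0011010000101111 → 0, fb=0
45: 0110100001011110 → 0, fb=1
46: 1101000010111101 → 1, fb=1
47: 1010000101111011 → 1, fb=1
48: 0100001011110111 → 0, fb=1
49: 1000010111101111 → 1, fb=1
50: 0000101111011111 → 0, fb=1
51: 0001011110111111 → 0, fb=1
52: 0010111101111111 → 0, fb=1
53: 0101111011111111 → 0, fb=1
54: 1011110111111111 → 1, fb=0
55: 0111101111111110 → 0, fb=1
56: 1111011111111101 → 1, fb=1
57: 1110111111111011 → 1, fb=1
58: 1101111111110111 → 1, fb=0
59: 1011111111101110 → 1, fb=1
60: 0111111111011101 → 0, fb=0
61: 1111111110111010 → 1, fb=1
62: 1111111101110101 → 1, fb=1
63: 1111111011101011 → 1, fb=0
64: 1111110111010110 → 1, fb=0
65: 1111101110101100 → 1, fb=0
66: 1111011101011000 → 1, fb=0
67: 1110111010110000 → 1, fb=0
68: 1101110101100000 → 1, fb=1
69: 1011101011000001 → 1, fb=1
70: 0111010110000011 → 0, fb=1
71: 1110101100000111 → 1, fb=1
72: 1101011000001111 → 1, fb=1
73: 1010110000011111 → 1, fb=0
74: 0101100000111110 → 0, fb=1
75: 1011000001111101 → 1, fb=1
76: 0110000011111011 → 0, fb=0
77: 1100000111110110 → 1, fb=0
78: 1000001111101100 → 1, fb=0
79: 0000011111011000 → 0, fb=1
80: 0000111110110001 → 0, fb=1
81: 0001111101100011 → 0, fb=1
82: 0011111011000111 → 0, fb=0
83: 0111110110001110 → 0, fb=0
84: 1111101100011100 → 1, fb=1
85: 1111011000111001 → 1, fb=0
86: 1110110001110010 → 1, fb=1
87: 1101100011100101 → 1, fb=0
88: 1011000111001010 → 1, fb=0
89: 0110001110010100 → 0, fb=0
90: 1100011100101000 → 1, fb=1
91: 1000111001010001 → 1, fb=0
92: 0001110010100010 → 0, fb=1
93: 0011100101000101 → 0, fb=1
94: 0111001010001011 → 0, fb=1
95: 1110010100010111 → 1, fb=0
96: 1100101000101110 → 1, fb=1
97: 1001010001011101 → 1, fb=1
98: 0010100010111011 → 0, fb=0
99: 0101000101110110 → 0, fb=1
100: 1010001011101101 → 1, fb=0
101: 0100010111011010 → 0, fb=0
102: 1000101110110100 → 1, fb=1
103: 0001011101101001 → 0, fb=0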